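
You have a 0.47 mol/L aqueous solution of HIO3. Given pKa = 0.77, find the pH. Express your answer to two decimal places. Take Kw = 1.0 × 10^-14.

pH = 0.68

HIO3 ⇌ IO3- + H+
Ka = 10^(−0.77) = 1.70 × 10^-1
Ka = x²/(0.47 − x) = 1.70 × 10^-1
Here C₀/Ka ≈ 2.76, so the small-x approximation fails. Use the quadratic:
x = [−0.17 + √(0.17² + 0.32)]/2 = 2.10 × 10^-1 M
pH = −log(2.10 × 10^-1) = 0.68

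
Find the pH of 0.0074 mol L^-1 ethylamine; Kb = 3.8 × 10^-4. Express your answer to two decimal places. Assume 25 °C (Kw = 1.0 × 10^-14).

pH = 11.18

C2H5NH2 + H2O ⇌ C2H5NH3+ + OH-
From the ICE table, Kb = x²/(0.0074 − x) = 3.8 × 10^-4.
Here C₀/Kb ≈ 19.5, so the small-x approximation fails. Use the quadratic:
x = (−Kb + √(Kb² + 4·Kb·C₀))/2 = 1.50 × 10^-3 M
pOH = 2.82, so pH = 14.00 − pOH = 11.18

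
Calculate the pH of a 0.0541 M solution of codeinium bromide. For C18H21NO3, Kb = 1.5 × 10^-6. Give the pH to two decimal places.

pH = 4.72

C18H22NO3+ is the conjugate acid of the weak base C18H21NO3.
Ka = Kw/Kb = 1.0×10^-14 / 1.5 × 10^-6 = 6.67 × 10^-9
From the ICE table, Ka = [H+]²/(0.0541 − [H+]) = 6.67 × 10^-9.
Since Ka ≪ C₀, [H+] ≈ √(Ka·C₀) = 1.90 × 10^-5 M.
Check: 0.035% ionized — well under 5%, approximation valid.
pH = −log(1.90 × 10^-5) = 4.72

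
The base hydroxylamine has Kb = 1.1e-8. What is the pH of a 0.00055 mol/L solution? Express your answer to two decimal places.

pH = 8.39

NH2OH + H2O ⇌ NH3OH+ + OH-
Kb = x²/(0.00055 − x) = 1.1 × 10^-8
Since Kb ≪ C₀, x ≈ √(Kb·C₀) = 2.46 × 10^-6 M.
pOH = −log(2.46 × 10^-6) = 5.61; pH = 14.00 − 5.61 = 8.39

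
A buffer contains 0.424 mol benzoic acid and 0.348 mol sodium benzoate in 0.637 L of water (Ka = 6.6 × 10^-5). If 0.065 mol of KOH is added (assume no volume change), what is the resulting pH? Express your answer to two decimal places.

pH = 4.24

After neutralization: n(C6H5COOH) = 0.359 mol, n(C6H5COO-) = 0.413 mol.
pKa = −log(6.6 × 10^-5) = 4.180
pH = pKa + log([A⁻]/[HA]) = 4.180 + log(0.413/0.359) = 4.180 +0.061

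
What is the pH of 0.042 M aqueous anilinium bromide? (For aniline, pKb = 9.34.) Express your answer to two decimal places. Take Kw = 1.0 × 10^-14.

pH = 3.02

C6H5NH3+ is the conjugate acid of the weak base C6H5NH2.
Kb = 10^(−9.34) = 4.57 × 10^-10
Ka = Kw/Kb = 1.0×10^-14 / 4.57 × 10^-10 = 2.19 × 10^-5
Let x = [H+] at equilibrium. Ka = x²/(0.042 − x).
Since Ka ≪ C₀, x ≈ √(Ka·C₀) = 9.59 × 10^-4 M.
pH = −log[H+] = −log(9.59 × 10^-4) = 3.02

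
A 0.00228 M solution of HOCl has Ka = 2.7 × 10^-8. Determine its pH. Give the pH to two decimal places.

pH = 5.11

HOCl ⇌ OCl- + H+
From the ICE table, Ka = [H+]²/(0.00228 − [H+]) = 2.7 × 10^-8.
Assume [H+] ≪ 0.00228: [H+] ≈ √(2.7 × 10^-8 × 0.00228) = 7.85 × 10^-6 M
Check: 0.34% ionized — well under 5%, approximation valid.
pH = −log[H+] = −log(7.85 × 10^-6) = 5.11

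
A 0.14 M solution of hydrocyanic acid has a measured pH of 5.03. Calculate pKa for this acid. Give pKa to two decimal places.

pKa = 9.21

[H+] = 10^(-5.03) = 9.33 × 10^-6 M
At equilibrium [HA] = 0.14 − 9.33 × 10^-6 = 1.40 × 10^-1 M
Ka = [H+][A-]/[HA] = (9.33 × 10^-6)² / 1.40 × 10^-1 = 6.22 × 10^-10
pKa = -log(6.22 × 10^-10) = 9.21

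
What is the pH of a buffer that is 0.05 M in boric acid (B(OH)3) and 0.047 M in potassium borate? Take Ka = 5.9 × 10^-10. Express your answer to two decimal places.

pKa = −log(5.9 × 10^-10) = 9.229
Henderson–Hasselbalch: pH = pKa + log([B(OH)4-]/[B(OH)3]) = 9.229 + log(0.047/0.05)
pH = 9.229 + (-0.027) = 9.20

pH = 9.20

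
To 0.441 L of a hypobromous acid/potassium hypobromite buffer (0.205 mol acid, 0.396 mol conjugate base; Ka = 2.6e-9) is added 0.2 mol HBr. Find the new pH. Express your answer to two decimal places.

pH = 8.27

Added H+ converts OBr- to HOBr: HOBr → 0.405 mol, OBr- → 0.196 mol.
pKa = −log(2.6 × 10^-9) = 8.585
Henderson–Hasselbalch with mole ratio 0.196/0.405: pH = 8.585 + (-0.315)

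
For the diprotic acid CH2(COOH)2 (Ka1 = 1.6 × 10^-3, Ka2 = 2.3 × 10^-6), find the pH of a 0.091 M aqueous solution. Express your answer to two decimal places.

Ka1 ≫ Ka2, so treat the first dissociation as the only significant source of H+.
Ka1 = x²/(0.091 − x) = 1.6 × 10^-3
Solving the quadratic: x = (−Ka1 + √(Ka1² + 4·Ka1·C₀))/2 = 1.13 × 10^-2 M
pH = −log(1.13 × 10^-2) = 1.95

pH = 1.95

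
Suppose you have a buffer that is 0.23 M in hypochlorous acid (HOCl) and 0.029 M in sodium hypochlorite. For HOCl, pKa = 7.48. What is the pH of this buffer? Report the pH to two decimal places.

Henderson–Hasselbalch: pH = pKa + log([OCl-]/[HOCl]) = 7.48 + log(0.029/0.23)
pH = 7.48 + (-0.899) = 6.58

pH = 6.58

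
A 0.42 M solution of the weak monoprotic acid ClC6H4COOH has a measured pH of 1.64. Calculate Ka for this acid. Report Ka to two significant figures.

[H+] = 10^(-1.64) = 2.29 × 10^-2 M
At equilibrium [HA] = 0.42 − 2.29 × 10^-2 = 3.97 × 10^-1 M
Ka = [H+][A-]/[HA] = (2.29 × 10^-2)² / 3.97 × 10^-1 = 1.3 × 10^-3

Ka = 1.3 × 10^-3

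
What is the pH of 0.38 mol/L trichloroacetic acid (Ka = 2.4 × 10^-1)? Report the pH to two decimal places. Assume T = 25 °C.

Cl3CCOOH ⇌ Cl3CCOO- + H+
Ka = [H+]²/(0.38 − [H+]) = 2.4 × 10^-1
The 5% rule fails; solving [H+]² + Ka·[H+] − Ka·C₀ = 0 exactly:
[H+] = [−0.24 + √(0.24² + 0.365)]/2 = 2.05 × 10^-1 M
pH = −log[H+] = −log(2.05 × 10^-1) = 0.69

pH = 0.69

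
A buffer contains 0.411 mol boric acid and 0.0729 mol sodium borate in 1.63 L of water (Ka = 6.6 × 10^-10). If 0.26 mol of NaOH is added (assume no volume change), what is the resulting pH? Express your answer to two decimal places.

After neutralization: n(B(OH)3) = 0.151 mol, n(B(OH)4-) = 0.333 mol.
pKa = −log(6.6 × 10^-10) = 9.180
Henderson–Hasselbalch with mole ratio 0.333/0.151: pH = 9.180 + (+0.343)

pH = 9.52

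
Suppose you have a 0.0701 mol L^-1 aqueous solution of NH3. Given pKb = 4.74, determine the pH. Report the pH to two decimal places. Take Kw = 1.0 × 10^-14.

NH3 + H2O ⇌ NH4+ + OH-
Kb = 10^(−4.74) = 1.82 × 10^-5
Kb = [OH-]²/(0.0701 − [OH-]) = 1.82 × 10^-5
Since Kb ≪ C₀, [OH-] ≈ √(Kb·C₀) = 1.13 × 10^-3 M.
pOH = −log(1.13 × 10^-3) = 2.95; pH = 14.00 − 2.95 = 11.05

pH = 11.05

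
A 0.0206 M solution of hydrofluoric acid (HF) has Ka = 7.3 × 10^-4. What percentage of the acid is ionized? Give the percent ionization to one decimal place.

HF ⇌ F- + H+; let x = [H+] at equilibrium.
Ka = x²/(C₀ − x); solving the quadratic gives x = 3.53 × 10^-3 M.
% ionization = x/C₀ × 100% = 3.53 × 10^-3/0.0206 × 100% = 17.1%

17.1%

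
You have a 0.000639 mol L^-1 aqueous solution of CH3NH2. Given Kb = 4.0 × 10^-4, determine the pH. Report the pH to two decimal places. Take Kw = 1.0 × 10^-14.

pH = 10.54

CH3NH2 + H2O ⇌ CH3NH3+ + OH-
Let x = [OH-] at equilibrium. Kb = x²/(0.000639 − x).
The 5% rule fails; solving x² + Kb·x − Kb·C₀ = 0 exactly:
x = (−Kb + √(Kb² + 4·Kb·C₀))/2 = 3.44 × 10^-4 M
pOH = 3.46, so pH = 14.00 − pOH = 10.54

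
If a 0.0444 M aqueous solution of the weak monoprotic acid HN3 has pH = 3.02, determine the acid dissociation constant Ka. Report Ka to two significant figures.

[H+] = 10^(-3.02) = 9.55 × 10^-4 M
At equilibrium [HA] = 0.0444 − 9.55 × 10^-4 = 4.34 × 10^-2 M
Ka = [H+][A-]/[HA] = (9.55 × 10^-4)² / 4.34 × 10^-2 = 2.1 × 10^-5

Ka = 2.1 × 10^-5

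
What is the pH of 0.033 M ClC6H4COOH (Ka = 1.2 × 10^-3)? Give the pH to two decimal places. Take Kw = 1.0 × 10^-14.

ClC6H4COOH ⇌ ClC6H4COO- + H+
Ka = [H+]²/(0.033 − [H+]) = 1.2 × 10^-3
The 5% rule fails; solving [H+]² + Ka·[H+] − Ka·C₀ = 0 exactly:
[H+] = [−0.0012 + √(0.0012² + 0.000158)]/2 = 5.72 × 10^-3 M
pH = −log(5.72 × 10^-3) = 2.24

pH = 2.24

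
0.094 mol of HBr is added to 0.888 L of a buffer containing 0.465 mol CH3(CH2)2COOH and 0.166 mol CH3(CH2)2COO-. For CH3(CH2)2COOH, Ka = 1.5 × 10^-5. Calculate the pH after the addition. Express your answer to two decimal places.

Added H+ converts CH3(CH2)2COO- to CH3(CH2)2COOH: CH3(CH2)2COOH → 0.559 mol, CH3(CH2)2COO- → 0.072 mol.
pKa = −log(1.5 × 10^-5) = 4.824
pH = pKa + log(n_CH3(CH2)2COO-/n_CH3(CH2)2COOH) = 4.824 + log(0.072/0.559) = 4.824 + (-0.890)

pH = 3.93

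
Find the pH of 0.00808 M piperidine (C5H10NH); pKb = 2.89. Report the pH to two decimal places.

C5H10NH + H2O ⇌ C5H10NH2+ + OH-
Kb = 10^(−2.89) = 1.29 × 10^-3
From the ICE table, Kb = x²/(0.00808 − x) = 1.29 × 10^-3.
Here C₀/Kb ≈ 6.26, so the small-x approximation fails. Use the quadratic:
x = [−0.00129 + √(0.00129² + 4.17e-05)]/2 = 2.65 × 10^-3 M
pOH = −log(2.65 × 10^-3) = 2.58; pH = 14.00 − 2.58 = 11.42

pH = 11.42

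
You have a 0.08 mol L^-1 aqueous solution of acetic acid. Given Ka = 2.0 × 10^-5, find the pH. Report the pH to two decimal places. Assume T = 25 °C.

pH = 2.90

CH3COOH ⇌ CH3COO- + H+
From the ICE table, Ka = [H+]²/(0.08 − [H+]) = 2.0 × 10^-5.
Assume [H+] ≪ 0.08: [H+] ≈ √(2.0 × 10^-5 × 0.08) = 1.26 × 10^-3 M
([H+]/C₀ = 1.6% < 5%, so the approximation holds.)
pH = −log(1.26 × 10^-3) = 2.90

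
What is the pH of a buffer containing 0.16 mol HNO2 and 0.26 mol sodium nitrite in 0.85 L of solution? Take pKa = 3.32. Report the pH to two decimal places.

pH = 3.53

pH = pKa + log([A⁻]/[HA]) = 3.32 + log(0.26/0.16)
pH = 3.32 + (+0.211) = 3.53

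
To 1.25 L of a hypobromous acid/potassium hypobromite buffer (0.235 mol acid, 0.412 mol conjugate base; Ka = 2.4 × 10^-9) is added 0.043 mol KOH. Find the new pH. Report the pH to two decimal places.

After neutralization: n(HOBr) = 0.192 mol, n(OBr-) = 0.455 mol.
pKa = −log(2.4 × 10^-9) = 8.620
Henderson–Hasselbalch with mole ratio 0.455/0.192: pH = 8.620 + (+0.375)

pH = 8.99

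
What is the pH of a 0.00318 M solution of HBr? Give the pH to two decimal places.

pH = 2.50

HBr is a strong acid and dissociates completely, so [H+] = 0.00318 M.
pH = -log(0.00318) = 2.50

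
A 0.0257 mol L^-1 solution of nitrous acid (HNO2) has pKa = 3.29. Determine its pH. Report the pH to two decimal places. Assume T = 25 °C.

pH = 2.47

HNO2 ⇌ NO2- + H+
Ka = 10^(−3.29) = 5.13 × 10^-4
From the ICE table, Ka = [H+]²/(0.0257 − [H+]) = 5.13 × 10^-4.
Here C₀/Ka ≈ 50.1, so the small-[H+] approximation fails. Use the quadratic:
[H+] = [−0.000513 + √(0.000513² + 5.27e-05)]/2 = 3.38 × 10^-3 M
pH = −log(3.38 × 10^-3) = 2.47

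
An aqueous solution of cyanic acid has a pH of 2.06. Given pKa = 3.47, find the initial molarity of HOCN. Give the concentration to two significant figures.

C₀ = 2.3 × 10^-1 M

[H+] = 10^(-2.06) = 8.71 × 10^-3 M = x
Ka = 10^(−3.47) = 3.39 × 10^-4
Ka = x²/(C₀ − x) ⇒ C₀ = x + x²/Ka
C₀ = 8.71 × 10^-3 + (8.71 × 10^-3)²/(3.39 × 10^-4) = 2.32 × 10^-1 M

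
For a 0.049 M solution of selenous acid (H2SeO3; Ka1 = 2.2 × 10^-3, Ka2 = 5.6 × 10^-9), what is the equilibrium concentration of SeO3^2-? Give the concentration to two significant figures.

5.6 × 10^-9 M

First ionization gives [H+] ≈ [HSeO3-] = 9.34 × 10^-3 M.
Second step: Ka2 = [H+][SeO3^2-]/[HSeO3-] ≈ [SeO3^2-] (since [H+] ≈ [HSeO3-]).
So [SeO3^2-] ≈ Ka2.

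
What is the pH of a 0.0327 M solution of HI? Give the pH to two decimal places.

HI is a strong acid and dissociates completely, so [H+] = 0.0327 M.
pH = -log(0.0327) = 1.49

pH = 1.49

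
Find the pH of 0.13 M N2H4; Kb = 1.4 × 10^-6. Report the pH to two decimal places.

N2H4 + H2O ⇌ N2H5+ + OH-
From the ICE table, Kb = [OH-]²/(0.13 − [OH-]) = 1.4 × 10^-6.
Neglecting [OH-] in the denominator: [OH-] = √(1.4 × 10^-6 × 0.13) = 4.27 × 10^-4 M
Check: 0.33% ionized — well under 5%, approximation valid.
pOH = −log(4.27 × 10^-4) = 3.37; pH = 14.00 − 3.37 = 10.63

pH = 10.63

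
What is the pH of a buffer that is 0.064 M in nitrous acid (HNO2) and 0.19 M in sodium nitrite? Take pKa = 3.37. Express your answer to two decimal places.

Henderson–Hasselbalch: pH = pKa + log([NO2-]/[HNO2]) = 3.37 + log(0.19/0.064)
pH = 3.37 + (+0.473) = 3.84

pH = 3.84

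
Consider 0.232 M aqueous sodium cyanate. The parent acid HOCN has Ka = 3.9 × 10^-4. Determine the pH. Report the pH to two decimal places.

OCN- is the conjugate base of the weak acid HOCN.
Kb = Kw/Ka = 1.0×10^-14 / 3.9 × 10^-4 = 2.56 × 10^-11
Let x = [OH-] at equilibrium. Kb = x²/(0.232 − x).
Assume x ≪ 0.232: x ≈ √(2.56 × 10^-11 × 0.232) = 2.44 × 10^-6 M
(x/C₀ = 0.0011% < 5%, so the approximation holds.)
pOH = −log(2.44 × 10^-6) = 5.61; pH = 14.00 − 5.61 = 8.39

pH = 8.39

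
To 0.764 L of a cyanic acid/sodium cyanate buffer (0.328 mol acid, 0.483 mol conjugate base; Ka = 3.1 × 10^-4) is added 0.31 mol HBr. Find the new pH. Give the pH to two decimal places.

Added H+ converts OCN- to HOCN: HOCN → 0.638 mol, OCN- → 0.173 mol.
pKa = −log(3.1 × 10^-4) = 3.509
Henderson–Hasselbalch with mole ratio 0.173/0.638: pH = 3.509 + (-0.567)

pH = 2.94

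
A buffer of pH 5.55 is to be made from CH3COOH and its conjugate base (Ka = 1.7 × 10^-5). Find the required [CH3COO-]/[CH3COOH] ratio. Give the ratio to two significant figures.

pKa = -log(1.7 × 10^-5) = 4.770
pH = pKa + log(r) ⇒ log(r) = 5.55 − 4.770 = +0.780
r = [CH3COO-]/[CH3COOH] = 10^(+0.780) = 6.03

ratio = 6.0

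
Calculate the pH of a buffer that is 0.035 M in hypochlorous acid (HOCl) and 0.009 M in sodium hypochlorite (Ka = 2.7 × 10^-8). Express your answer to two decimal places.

pKa = −log(2.7 × 10^-8) = 7.569
Using pH = pKa + log([base]/[acid]) with [base]/[acid] = 0.009/0.035:
pH = 7.569 + (-0.590) = 6.98

pH = 6.98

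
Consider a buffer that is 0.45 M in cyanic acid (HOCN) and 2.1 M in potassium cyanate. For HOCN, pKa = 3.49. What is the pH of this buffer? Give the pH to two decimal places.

Henderson–Hasselbalch: pH = pKa + log([OCN-]/[HOCN]) = 3.49 + log(2.1/0.45)
pH = 3.49 + (+0.669) = 4.16

pH = 4.16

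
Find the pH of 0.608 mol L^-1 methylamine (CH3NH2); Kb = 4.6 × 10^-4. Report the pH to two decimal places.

CH3NH2 + H2O ⇌ CH3NH3+ + OH-
Kb = [OH-]²/(0.608 − [OH-]) = 4.6 × 10^-4
Since Kb ≪ C₀, [OH-] ≈ √(Kb·C₀) = 1.67 × 10^-2 M.
Check: 2.8% ionized — well under 5%, approximation valid.
pOH = 1.78, so pH = 14.00 − pOH = 12.22

pH = 12.22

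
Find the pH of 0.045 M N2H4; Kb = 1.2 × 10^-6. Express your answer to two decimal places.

pH = 10.37

N2H4 + H2O ⇌ N2H5+ + OH-
From the ICE table, Kb = [OH-]²/(0.045 − [OH-]) = 1.2 × 10^-6.
Since Kb ≪ C₀, [OH-] ≈ √(Kb·C₀) = 2.32 × 10^-4 M.
Check: 0.52% ionized — well under 5%, approximation valid.
pOH = −log(2.32 × 10^-4) = 3.63; pH = 14.00 − 3.63 = 10.37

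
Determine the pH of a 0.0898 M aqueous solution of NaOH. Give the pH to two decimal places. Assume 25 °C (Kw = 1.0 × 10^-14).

pH = 12.95

NaOH is a strong base; [OH-] = 0.0898 M.
pOH = -log(0.0898) = 1.05
pH = 14.00 - 1.05 = 12.95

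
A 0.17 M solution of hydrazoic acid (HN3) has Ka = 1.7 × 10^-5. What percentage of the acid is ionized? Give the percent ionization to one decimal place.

1.0%

HN3 ⇌ N3- + H+; let x = [H+] at equilibrium.
x ≈ √(Ka·C₀) = √(1.7 × 10^-5 × 0.17) = 1.70 × 10^-3 M
Fraction ionized = 1.70 × 10^-3 / 0.17 = 0.0100 → 1.0%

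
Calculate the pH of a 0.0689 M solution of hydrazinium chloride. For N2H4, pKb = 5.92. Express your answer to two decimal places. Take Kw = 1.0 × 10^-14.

N2H5+ is the conjugate acid of the weak base N2H4.
Kb = 10^(−5.92) = 1.20 × 10^-6
Ka = Kw/Kb = 1.0×10^-14 / 1.20 × 10^-6 = 8.33 × 10^-9
From the ICE table, Ka = [H+]²/(0.0689 − [H+]) = 8.33 × 10^-9.
Since Ka ≪ C₀, [H+] ≈ √(Ka·C₀) = 2.40 × 10^-5 M.
pH = −log[H+] = −log(2.40 × 10^-5) = 4.62

pH = 4.62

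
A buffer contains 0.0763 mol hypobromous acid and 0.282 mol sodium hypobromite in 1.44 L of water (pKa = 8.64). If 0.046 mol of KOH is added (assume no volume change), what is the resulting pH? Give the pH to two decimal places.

OH- converts HOBr to OBr-: HOBr → 0.0303 mol, OBr- → 0.328 mol.
pH = pKa + log([A⁻]/[HA]) = 8.64 + log(0.328/0.0303) = 8.64 +1.034

pH = 9.67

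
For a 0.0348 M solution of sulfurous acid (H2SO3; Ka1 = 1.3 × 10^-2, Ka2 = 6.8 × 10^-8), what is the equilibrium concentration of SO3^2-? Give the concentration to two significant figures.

First ionization gives [H+] ≈ [HSO3-] = 1.57 × 10^-2 M.
Second step: Ka2 = [H+][SO3^2-]/[HSO3-] ≈ [SO3^2-] (since [H+] ≈ [HSO3-]).
So [SO3^2-] ≈ Ka2.

6.8 × 10^-8 M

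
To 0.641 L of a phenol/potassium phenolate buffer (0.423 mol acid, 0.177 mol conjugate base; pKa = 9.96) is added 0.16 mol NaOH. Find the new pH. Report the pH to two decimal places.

After neutralization: n(C6H5OH) = 0.263 mol, n(C6H5O-) = 0.337 mol.
pH = pKa + log([A⁻]/[HA]) = 9.96 + log(0.337/0.263) = 9.96 +0.108

pH = 10.07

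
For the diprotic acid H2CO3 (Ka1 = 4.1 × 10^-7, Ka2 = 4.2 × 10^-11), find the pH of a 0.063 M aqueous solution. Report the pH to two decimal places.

pH = 3.79

Ka1 ≫ Ka2, so treat the first dissociation as the only significant source of H+.
Ka1 = x²/(0.063 − x) = 4.1 × 10^-7
x ≈ √(4.1 × 10^-7 × 0.063) = 1.61 × 10^-4 M
pH = −log(1.61 × 10^-4) = 3.79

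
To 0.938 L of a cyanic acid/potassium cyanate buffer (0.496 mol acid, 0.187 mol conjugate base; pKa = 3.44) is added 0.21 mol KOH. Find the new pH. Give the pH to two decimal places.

pH = 3.58

OH- converts HOCN to OCN-: HOCN → 0.286 mol, OCN- → 0.397 mol.
pH = pKa + log([A⁻]/[HA]) = 3.44 + log(0.397/0.286) = 3.44 +0.142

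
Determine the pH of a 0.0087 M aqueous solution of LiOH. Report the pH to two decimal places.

LiOH is a strong base; [OH-] = 0.0087 M.
pOH = -log(0.0087) = 2.06
pH = 14.00 - 2.06 = 11.94

pH = 11.94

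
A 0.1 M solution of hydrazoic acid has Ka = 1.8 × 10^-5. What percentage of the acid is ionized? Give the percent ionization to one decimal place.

1.3%

HN3 ⇌ N3- + H+; let x = [H+] at equilibrium.
x ≈ √(Ka·C₀) = √(1.8 × 10^-5 × 0.1) = 1.34 × 10^-3 M
Fraction ionized = 1.34 × 10^-3 / 0.1 = 0.0134 → 1.3%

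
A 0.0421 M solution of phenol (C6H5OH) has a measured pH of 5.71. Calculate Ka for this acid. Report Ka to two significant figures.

Ka = 9.0 × 10^-11

[H+] = 10^(-5.71) = 1.95 × 10^-6 M
At equilibrium [HA] = 0.0421 − 1.95 × 10^-6 = 4.21 × 10^-2 M
Ka = [H+][A-]/[HA] = (1.95 × 10^-6)² / 4.21 × 10^-2 = 9.0 × 10^-11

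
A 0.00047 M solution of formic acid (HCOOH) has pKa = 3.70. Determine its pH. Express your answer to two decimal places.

pH = 3.65

HCOOH ⇌ HCOO- + H+
Ka = 10^(−3.70) = 2.00 × 10^-4
From the ICE table, Ka = [H+]²/(0.00047 − [H+]) = 2.00 × 10^-4.
[H+] is not negligible relative to C₀; solve [H+]² + 0.0002·[H+] − 9.4e-08 = 0.
[H+] = [−0.0002 + √(0.0002² + 3.76e-07)]/2 = 2.22 × 10^-4 M
pH = −log[H+] = −log(2.22 × 10^-4) = 3.65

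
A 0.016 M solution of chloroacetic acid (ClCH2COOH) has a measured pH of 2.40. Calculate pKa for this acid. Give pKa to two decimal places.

pKa = 2.88

[H+] = 10^(-2.40) = 3.98 × 10^-3 M
At equilibrium [HA] = 0.016 − 3.98 × 10^-3 = 1.20 × 10^-2 M
Ka = [H+][A-]/[HA] = (3.98 × 10^-3)² / 1.20 × 10^-2 = 1.32 × 10^-3
pKa = -log(1.32 × 10^-3) = 2.88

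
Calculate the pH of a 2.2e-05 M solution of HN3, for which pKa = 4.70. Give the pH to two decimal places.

pH = 4.88

HN3 ⇌ N3- + H+
Ka = 10^(−4.70) = 2.00 × 10^-5
From the ICE table, Ka = [H+]²/(2.2e-05 − [H+]) = 2.00 × 10^-5.
The 5% rule fails; solving [H+]² + Ka·[H+] − Ka·C₀ = 0 exactly:
[H+] = [−2e-05 + √(2e-05² + 1.76e-09)]/2 = 1.32 × 10^-5 M
pH = −log[H+] = −log(1.32 × 10^-5) = 4.88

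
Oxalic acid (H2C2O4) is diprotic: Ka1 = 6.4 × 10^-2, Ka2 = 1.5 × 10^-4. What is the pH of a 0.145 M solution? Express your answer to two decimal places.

pH = 1.16

Since Ka1 ≫ Ka2, the first ionization dominates [H+].
Ka1 = x²/(0.145 − x) = 6.4 × 10^-2
Solving the quadratic: x = (−Ka1 + √(Ka1² + 4·Ka1·C₀))/2 = 6.95 × 10^-2 M
pH = −log(6.95 × 10^-2) = 1.16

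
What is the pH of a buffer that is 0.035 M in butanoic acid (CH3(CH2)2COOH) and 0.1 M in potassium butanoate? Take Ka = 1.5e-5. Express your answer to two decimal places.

pH = 5.28

pKa = −log(1.5 × 10^-5) = 4.824
Henderson–Hasselbalch: pH = pKa + log([CH3(CH2)2COO-]/[CH3(CH2)2COOH]) = 4.824 + log(0.1/0.035)
pH = 4.824 + (+0.456) = 5.28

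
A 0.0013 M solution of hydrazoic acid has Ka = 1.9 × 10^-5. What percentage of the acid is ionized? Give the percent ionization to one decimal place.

11.4%

HN3 ⇌ N3- + H+; let x = [H+] at equilibrium.
Ka = x²/(C₀ − x); solving the quadratic gives x = 1.48 × 10^-4 M.
Fraction ionized = 1.48 × 10^-4 / 0.0013 = 0.1138 → 11.4%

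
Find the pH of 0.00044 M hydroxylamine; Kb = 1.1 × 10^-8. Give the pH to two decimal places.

pH = 8.34

NH2OH + H2O ⇌ NH3OH+ + OH-
From the ICE table, Kb = [OH-]²/(0.00044 − [OH-]) = 1.1 × 10^-8.
Neglecting [OH-] in the denominator: [OH-] = √(1.1 × 10^-8 × 0.00044) = 2.20 × 10^-6 M
pOH = 5.66, so pH = 14.00 − pOH = 8.34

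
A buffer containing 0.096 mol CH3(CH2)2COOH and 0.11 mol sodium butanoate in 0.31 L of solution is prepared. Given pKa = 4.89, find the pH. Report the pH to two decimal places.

pH = 4.95

pH = pKa + log([A⁻]/[HA]) = 4.89 + log(0.11/0.096)
pH = 4.89 + (+0.059) = 4.95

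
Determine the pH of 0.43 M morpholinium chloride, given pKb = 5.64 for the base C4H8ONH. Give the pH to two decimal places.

pH = 4.36

C4H8ONH2+ is the conjugate acid of the weak base C4H8ONH.
Kb = 10^(−5.64) = 2.29 × 10^-6
Ka = Kw/Kb = 1.0×10^-14 / 2.29 × 10^-6 = 4.37 × 10^-9
Ka = [H+]²/(0.43 − [H+]) = 4.37 × 10^-9
Neglecting [H+] in the denominator: [H+] = √(4.37 × 10^-9 × 0.43) = 4.33 × 10^-5 M
pH = −log(4.33 × 10^-5) = 4.36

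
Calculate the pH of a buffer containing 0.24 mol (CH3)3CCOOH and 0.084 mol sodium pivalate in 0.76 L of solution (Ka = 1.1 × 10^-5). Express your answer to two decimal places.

pH = 4.50

pKa = −log(1.1 × 10^-5) = 4.959
Henderson–Hasselbalch: pH = pKa + log([(CH3)3CCOO-]/[(CH3)3CCOOH]) = 4.959 + log(0.084/0.24)
pH = 4.959 + (-0.456) = 4.50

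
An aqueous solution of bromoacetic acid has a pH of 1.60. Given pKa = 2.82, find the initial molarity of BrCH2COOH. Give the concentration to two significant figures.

[H+] = 10^(-1.60) = 2.51 × 10^-2 M = x
Ka = 10^(−2.82) = 1.51 × 10^-3
Ka = x²/(C₀ − x) ⇒ C₀ = x + x²/Ka
C₀ = 2.51 × 10^-2 + (2.51 × 10^-2)²/(1.51 × 10^-3) = 4.42 × 10^-1 M

C₀ = 4.4 × 10^-1 M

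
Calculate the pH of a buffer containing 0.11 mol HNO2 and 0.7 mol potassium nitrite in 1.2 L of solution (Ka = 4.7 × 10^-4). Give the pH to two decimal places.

pKa = −log(4.7 × 10^-4) = 3.328
Using pH = pKa + log([base]/[acid]) with [base]/[acid] = 0.7/0.11:
pH = 3.328 + (+0.804) = 4.13

pH = 4.13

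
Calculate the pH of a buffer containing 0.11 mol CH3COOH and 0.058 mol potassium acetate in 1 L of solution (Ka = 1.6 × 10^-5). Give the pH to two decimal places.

pH = 4.52

pKa = −log(1.6 × 10^-5) = 4.796
Using pH = pKa + log([base]/[acid]) with [base]/[acid] = 0.058/0.11:
pH = 4.796 + (-0.278) = 4.52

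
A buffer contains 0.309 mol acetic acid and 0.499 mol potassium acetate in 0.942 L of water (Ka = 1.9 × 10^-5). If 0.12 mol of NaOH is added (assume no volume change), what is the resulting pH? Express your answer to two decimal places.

OH- converts CH3COOH to CH3COO-: CH3COOH → 0.189 mol, CH3COO- → 0.619 mol.
pKa = −log(1.9 × 10^-5) = 4.721
pH = pKa + log([A⁻]/[HA]) = 4.721 + log(0.619/0.189) = 4.721 +0.515

pH = 5.24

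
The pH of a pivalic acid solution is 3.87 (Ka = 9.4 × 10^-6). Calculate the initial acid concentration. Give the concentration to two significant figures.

C₀ = 2.1 × 10^-3 M

[H+] = 10^(-3.87) = 1.35 × 10^-4 M = x
Ka = x²/(C₀ − x) ⇒ C₀ = x + x²/Ka
C₀ = 1.35 × 10^-4 + (1.35 × 10^-4)²/(9.4 × 10^-6) = 2.07 × 10^-3 M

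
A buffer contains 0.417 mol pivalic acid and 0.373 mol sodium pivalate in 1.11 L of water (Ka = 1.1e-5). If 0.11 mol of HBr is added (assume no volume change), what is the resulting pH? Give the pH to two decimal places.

pH = 4.66

Added H+ converts (CH3)3CCOO- to (CH3)3CCOOH: (CH3)3CCOOH → 0.527 mol, (CH3)3CCOO- → 0.263 mol.
pKa = −log(1.1 × 10^-5) = 4.959
Henderson–Hasselbalch with mole ratio 0.263/0.527: pH = 4.959 + (-0.302)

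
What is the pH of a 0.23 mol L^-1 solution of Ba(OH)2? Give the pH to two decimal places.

Ba(OH)2 is a strong base (each formula unit releases 2 OH-); [OH-] = 0.46 M.
pOH = -log(0.46) = 0.34
pH = 14.00 - 0.34 = 13.66

pH = 13.66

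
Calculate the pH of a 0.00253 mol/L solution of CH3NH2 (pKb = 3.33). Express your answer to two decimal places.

CH3NH2 + H2O ⇌ CH3NH3+ + OH-
Kb = 10^(−3.33) = 4.68 × 10^-4
Kb = x²/(0.00253 − x) = 4.68 × 10^-4
The 5% rule fails; solving x² + Kb·x − Kb·C₀ = 0 exactly:
x = (−Kb + √(Kb² + 4·Kb·C₀))/2 = 8.79 × 10^-4 M
pOH = 3.06, so pH = 14.00 − pOH = 10.94

pH = 10.94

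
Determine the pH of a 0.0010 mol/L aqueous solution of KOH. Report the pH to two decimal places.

KOH is a strong base; [OH-] = 0.001 M.
pOH = -log(0.001) = 3.00
pH = 14.00 - 3.00 = 11.00

pH = 11.00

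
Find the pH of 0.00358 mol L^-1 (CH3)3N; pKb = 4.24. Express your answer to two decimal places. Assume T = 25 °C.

pH = 10.63

(CH3)3N + H2O ⇌ (CH3)3NH+ + OH-
Kb = 10^(−4.24) = 5.75 × 10^-5
Kb = [OH-]²/(0.00358 − [OH-]) = 5.75 × 10^-5
[OH-] is not negligible relative to C₀; solve [OH-]² + 5.75e-05·[OH-] − 2.06e-07 = 0.
[OH-] = [−5.75e-05 + √(5.75e-05² + 8.23e-07)]/2 = 4.26 × 10^-4 M
pOH = −log(4.26 × 10^-4) = 3.37; pH = 14.00 − 3.37 = 10.63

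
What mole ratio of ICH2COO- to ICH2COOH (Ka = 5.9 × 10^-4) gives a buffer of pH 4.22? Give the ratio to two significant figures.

ratio = 9.8

pKa = -log(5.9 × 10^-4) = 3.229
pH = pKa + log(r) ⇒ log(r) = 4.22 − 3.229 = +0.991
r = [ICH2COO-]/[ICH2COOH] = 10^(+0.991) = 9.79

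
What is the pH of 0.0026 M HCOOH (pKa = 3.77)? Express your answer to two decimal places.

pH = 3.23

HCOOH ⇌ HCOO- + H+
Ka = 10^(−3.77) = 1.70 × 10^-4
Ka = [H+]²/(0.0026 − [H+]) = 1.70 × 10^-4
The 5% rule fails; solving [H+]² + Ka·[H+] − Ka·C₀ = 0 exactly:
[H+] = (−Ka + √(Ka² + 4·Ka·C₀))/2 = 5.85 × 10^-4 M
pH = −log[H+] = −log(5.85 × 10^-4) = 3.23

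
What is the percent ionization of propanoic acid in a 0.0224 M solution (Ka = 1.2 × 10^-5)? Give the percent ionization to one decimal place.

2.3%

CH3CH2COOH ⇌ CH3CH2COO- + H+; let x = [H+] at equilibrium.
x ≈ √(Ka·C₀) = √(1.2 × 10^-5 × 0.0224) = 5.18 × 10^-4 M
% ionization = x/C₀ × 100% = 5.18 × 10^-4/0.0224 × 100% = 2.3%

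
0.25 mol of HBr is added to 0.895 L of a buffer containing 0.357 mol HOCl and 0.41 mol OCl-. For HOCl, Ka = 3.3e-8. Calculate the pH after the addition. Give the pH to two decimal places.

Added H+ converts OCl- to HOCl: HOCl → 0.607 mol, OCl- → 0.16 mol.
pKa = −log(3.3 × 10^-8) = 7.481
Henderson–Hasselbalch with mole ratio 0.16/0.607: pH = 7.481 + (-0.579)

pH = 6.90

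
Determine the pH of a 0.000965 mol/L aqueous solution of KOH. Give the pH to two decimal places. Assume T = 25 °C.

pH = 10.98

KOH is a strong base; [OH-] = 0.000965 M.
pOH = -log(0.000965) = 3.02
pH = 14.00 - 3.02 = 10.98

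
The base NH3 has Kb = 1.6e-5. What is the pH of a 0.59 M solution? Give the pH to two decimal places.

NH3 + H2O ⇌ NH4+ + OH-
Kb = [OH-]²/(0.59 − [OH-]) = 1.6 × 10^-5
Since Kb ≪ C₀, [OH-] ≈ √(Kb·C₀) = 3.07 × 10^-3 M.
pOH = −log(3.07 × 10^-3) = 2.51; pH = 14.00 − 2.51 = 11.49

pH = 11.49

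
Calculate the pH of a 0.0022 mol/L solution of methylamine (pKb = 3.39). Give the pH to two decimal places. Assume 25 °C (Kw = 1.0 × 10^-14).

pH = 10.88

CH3NH2 + H2O ⇌ CH3NH3+ + OH-
Kb = 10^(−3.39) = 4.07 × 10^-4
From the ICE table, Kb = [OH-]²/(0.0022 − [OH-]) = 4.07 × 10^-4.
The 5% rule fails; solving [OH-]² + Kb·[OH-] − Kb·C₀ = 0 exactly:
[OH-] = [−0.000407 + √(0.000407² + 3.58e-06)]/2 = 7.64 × 10^-4 M
pOH = −log(7.64 × 10^-4) = 3.12; pH = 14.00 − 3.12 = 10.88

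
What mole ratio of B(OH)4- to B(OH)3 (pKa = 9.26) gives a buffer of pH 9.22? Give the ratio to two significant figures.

pH = pKa + log(r) ⇒ log(r) = 9.22 − 9.26 = -0.04
r = [B(OH)4-]/[B(OH)3] = 10^(-0.04) = 0.912

ratio = 0.91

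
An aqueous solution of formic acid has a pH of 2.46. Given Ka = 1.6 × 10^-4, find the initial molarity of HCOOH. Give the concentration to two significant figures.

[H+] = 10^(-2.46) = 3.47 × 10^-3 M = x
Ka = x²/(C₀ − x) ⇒ C₀ = x + x²/Ka
C₀ = 3.47 × 10^-3 + (3.47 × 10^-3)²/(1.6 × 10^-4) = 7.87 × 10^-2 M

C₀ = 7.9 × 10^-2 M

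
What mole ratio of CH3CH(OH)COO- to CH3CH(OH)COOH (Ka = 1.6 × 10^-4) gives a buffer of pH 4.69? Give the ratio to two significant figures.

pKa = -log(1.6 × 10^-4) = 3.796
pH = pKa + log(r) ⇒ log(r) = 4.69 − 3.796 = +0.894
r = [CH3CH(OH)COO-]/[CH3CH(OH)COOH] = 10^(+0.894) = 7.83

ratio = 7.8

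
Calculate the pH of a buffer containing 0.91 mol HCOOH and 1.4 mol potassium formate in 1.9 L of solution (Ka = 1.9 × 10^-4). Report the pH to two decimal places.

pH = 3.91

pKa = −log(1.9 × 10^-4) = 3.721
pH = pKa + log([A⁻]/[HA]) = 3.721 + log(1.4/0.91)
pH = 3.721 + (+0.187) = 3.91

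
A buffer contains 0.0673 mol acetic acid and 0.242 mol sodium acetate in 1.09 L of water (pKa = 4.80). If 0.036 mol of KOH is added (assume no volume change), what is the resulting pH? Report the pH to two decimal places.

pH = 5.75

After neutralization: n(CH3COOH) = 0.0313 mol, n(CH3COO-) = 0.278 mol.
Henderson–Hasselbalch with mole ratio 0.278/0.0313: pH = 4.80 + (+0.949)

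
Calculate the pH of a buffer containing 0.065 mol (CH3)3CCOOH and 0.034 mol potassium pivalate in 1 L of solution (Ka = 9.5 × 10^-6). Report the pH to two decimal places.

pKa = −log(9.5 × 10^-6) = 5.022
Using pH = pKa + log([base]/[acid]) with [base]/[acid] = 0.034/0.065:
pH = 5.022 + (-0.281) = 4.74

pH = 4.74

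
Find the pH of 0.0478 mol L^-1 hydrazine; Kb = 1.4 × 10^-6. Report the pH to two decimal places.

pH = 10.41

N2H4 + H2O ⇌ N2H5+ + OH-
Kb = [OH-]²/(0.0478 − [OH-]) = 1.4 × 10^-6
Assume [OH-] ≪ 0.0478: [OH-] ≈ √(1.4 × 10^-6 × 0.0478) = 2.59 × 10^-4 M
pOH = −log(2.59 × 10^-4) = 3.59; pH = 14.00 − 3.59 = 10.41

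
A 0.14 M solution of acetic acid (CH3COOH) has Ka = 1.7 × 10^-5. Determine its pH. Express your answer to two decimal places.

pH = 2.81

CH3COOH ⇌ CH3COO- + H+
Ka = [H+]²/(0.14 − [H+]) = 1.7 × 10^-5
Assume [H+] ≪ 0.14: [H+] ≈ √(1.7 × 10^-5 × 0.14) = 1.54 × 10^-3 M
([H+]/C₀ = 1.1% < 5%, so the approximation holds.)
pH = −log(1.54 × 10^-3) = 2.81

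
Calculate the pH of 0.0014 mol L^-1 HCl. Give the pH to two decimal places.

pH = 2.85

HCl is a strong acid and dissociates completely, so [H+] = 0.0014 M.
pH = -log(0.0014) = 2.85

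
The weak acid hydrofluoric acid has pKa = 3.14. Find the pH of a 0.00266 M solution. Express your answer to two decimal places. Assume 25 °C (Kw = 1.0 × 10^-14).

HF ⇌ F- + H+
Ka = 10^(−3.14) = 7.24 × 10^-4
From the ICE table, Ka = [H+]²/(0.00266 − [H+]) = 7.24 × 10^-4.
[H+] is not negligible relative to C₀; solve [H+]² + 0.000724·[H+] − 1.93e-06 = 0.
[H+] = (−Ka + √(Ka² + 4·Ka·C₀))/2 = 1.07 × 10^-3 M
pH = −log(1.07 × 10^-3) = 2.97

pH = 2.97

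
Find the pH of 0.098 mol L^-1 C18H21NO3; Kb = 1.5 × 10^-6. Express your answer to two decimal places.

pH = 10.58

C18H21NO3 + H2O ⇌ C18H22NO3+ + OH-
Let x = [OH-] at equilibrium. Kb = x²/(0.098 − x).
Assume x ≪ 0.098: x ≈ √(1.5 × 10^-6 × 0.098) = 3.83 × 10^-4 M
(x/C₀ = 0.39% < 5%, so the approximation holds.)
pOH = −log(3.83 × 10^-4) = 3.42; pH = 14.00 − 3.42 = 10.58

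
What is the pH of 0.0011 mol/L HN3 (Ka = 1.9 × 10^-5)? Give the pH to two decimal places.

pH = 3.87

HN3 ⇌ N3- + H+
Ka = [H+]²/(0.0011 − [H+]) = 1.9 × 10^-5
The 5% rule fails; solving [H+]² + Ka·[H+] − Ka·C₀ = 0 exactly:
[H+] = (−Ka + √(Ka² + 4·Ka·C₀))/2 = 1.35 × 10^-4 M
pH = −log(1.35 × 10^-4) = 3.87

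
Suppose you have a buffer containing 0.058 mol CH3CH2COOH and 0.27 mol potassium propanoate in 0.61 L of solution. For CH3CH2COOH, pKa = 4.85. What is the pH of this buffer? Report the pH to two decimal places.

Using pH = pKa + log([base]/[acid]) with [base]/[acid] = 0.27/0.058:
pH = 4.85 + (+0.668) = 5.52

pH = 5.52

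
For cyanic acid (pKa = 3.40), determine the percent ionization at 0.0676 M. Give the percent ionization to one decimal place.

HOCN ⇌ OCN- + H+; let x = [H+] at equilibrium.
Ka = 10^(−3.40) = 3.98 × 10^-4
Ka = x²/(C₀ − x); solving the quadratic gives x = 4.99 × 10^-3 M.
% ionization = x/C₀ × 100% = 4.99 × 10^-3/0.0676 × 100% = 7.4%

7.4%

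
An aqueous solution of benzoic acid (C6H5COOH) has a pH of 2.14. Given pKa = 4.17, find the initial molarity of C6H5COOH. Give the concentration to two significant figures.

[H+] = 10^(-2.14) = 7.24 × 10^-3 M = x
Ka = 10^(−4.17) = 6.76 × 10^-5
Ka = x²/(C₀ − x) ⇒ C₀ = x + x²/Ka
C₀ = 7.24 × 10^-3 + (7.24 × 10^-3)²/(6.76 × 10^-5) = 7.83 × 10^-1 M

C₀ = 7.8 × 10^-1 M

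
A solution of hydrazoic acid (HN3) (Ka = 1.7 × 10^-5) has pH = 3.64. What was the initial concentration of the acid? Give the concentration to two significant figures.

[H+] = 10^(-3.64) = 2.29 × 10^-4 M = x
Ka = x²/(C₀ − x) ⇒ C₀ = x + x²/Ka
C₀ = 2.29 × 10^-4 + (2.29 × 10^-4)²/(1.7 × 10^-5) = 3.31 × 10^-3 M

C₀ = 3.3 × 10^-3 M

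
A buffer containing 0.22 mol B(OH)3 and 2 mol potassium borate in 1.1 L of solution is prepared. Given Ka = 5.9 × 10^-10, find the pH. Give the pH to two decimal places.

pH = 10.19

pKa = −log(5.9 × 10^-10) = 9.229
pH = pKa + log([A⁻]/[HA]) = 9.229 + log(2/0.22)
pH = 9.229 + (+0.959) = 10.19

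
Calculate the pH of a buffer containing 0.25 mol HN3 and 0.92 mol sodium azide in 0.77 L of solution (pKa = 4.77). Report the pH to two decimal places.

pH = 5.34

Henderson–Hasselbalch: pH = pKa + log([N3-]/[HN3]) = 4.77 + log(0.92/0.25)
pH = 4.77 + (+0.566) = 5.34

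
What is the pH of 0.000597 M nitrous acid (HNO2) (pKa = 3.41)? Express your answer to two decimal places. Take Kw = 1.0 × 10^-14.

HNO2 ⇌ NO2- + H+
Ka = 10^(−3.41) = 3.89 × 10^-4
From the ICE table, Ka = x²/(0.000597 − x) = 3.89 × 10^-4.
The 5% rule fails; solving x² + Ka·x − Ka·C₀ = 0 exactly:
x = (−Ka + √(Ka² + 4·Ka·C₀))/2 = 3.25 × 10^-4 M
pH = −log[H+] = −log(3.25 × 10^-4) = 3.49

pH = 3.49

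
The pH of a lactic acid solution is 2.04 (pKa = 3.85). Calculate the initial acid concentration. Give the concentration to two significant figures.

[H+] = 10^(-2.04) = 9.12 × 10^-3 M = x
Ka = 10^(−3.85) = 1.41 × 10^-4
Ka = x²/(C₀ − x) ⇒ C₀ = x + x²/Ka
C₀ = 9.12 × 10^-3 + (9.12 × 10^-3)²/(1.41 × 10^-4) = 5.99 × 10^-1 M

C₀ = 6.0 × 10^-1 M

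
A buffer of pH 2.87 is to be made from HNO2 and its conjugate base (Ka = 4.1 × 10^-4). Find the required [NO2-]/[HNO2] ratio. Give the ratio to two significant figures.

ratio = 0.30

pKa = -log(4.1 × 10^-4) = 3.387
pH = pKa + log(r) ⇒ log(r) = 2.87 − 3.387 = -0.517
r = [NO2-]/[HNO2] = 10^(-0.517) = 0.304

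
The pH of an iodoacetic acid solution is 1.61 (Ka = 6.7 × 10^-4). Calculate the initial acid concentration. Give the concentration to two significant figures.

C₀ = 9.2 × 10^-1 M

[H+] = 10^(-1.61) = 2.45 × 10^-2 M = x
Ka = x²/(C₀ − x) ⇒ C₀ = x + x²/Ka
C₀ = 2.45 × 10^-2 + (2.45 × 10^-2)²/(6.7 × 10^-4) = 9.20 × 10^-1 M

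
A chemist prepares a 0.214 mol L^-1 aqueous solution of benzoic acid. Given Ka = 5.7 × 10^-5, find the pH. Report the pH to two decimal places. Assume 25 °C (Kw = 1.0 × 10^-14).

pH = 2.46

C6H5COOH ⇌ C6H5COO- + H+
From the ICE table, Ka = [H+]²/(0.214 − [H+]) = 5.7 × 10^-5.
Neglecting [H+] in the denominator: [H+] = √(5.7 × 10^-5 × 0.214) = 3.49 × 10^-3 M
pH = −log(3.49 × 10^-3) = 2.46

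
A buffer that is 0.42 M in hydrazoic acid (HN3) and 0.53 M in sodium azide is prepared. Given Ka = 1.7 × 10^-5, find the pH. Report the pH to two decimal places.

pH = 4.87

pKa = −log(1.7 × 10^-5) = 4.770
Using pH = pKa + log([base]/[acid]) with [base]/[acid] = 0.53/0.42:
pH = 4.770 + (+0.101) = 4.87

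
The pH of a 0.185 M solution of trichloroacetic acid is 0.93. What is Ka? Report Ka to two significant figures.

[H+] = 10^(-0.93) = 1.17 × 10^-1 M
At equilibrium [HA] = 0.185 − 1.17 × 10^-1 = 6.80 × 10^-2 M
Ka = [H+][A-]/[HA] = (1.17 × 10^-1)² / 6.80 × 10^-2 = 2.0 × 10^-1

Ka = 2.0 × 10^-1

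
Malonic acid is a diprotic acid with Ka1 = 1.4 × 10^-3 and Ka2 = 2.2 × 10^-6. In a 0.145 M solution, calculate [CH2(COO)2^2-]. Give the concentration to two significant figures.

First ionization gives [H+] ≈ [CH2(COOH)COO-] = 1.36 × 10^-2 M.
Second step: Ka2 = [H+][CH2(COO)2^2-]/[CH2(COOH)COO-] ≈ [CH2(COO)2^2-] (since [H+] ≈ [CH2(COOH)COO-]).
So [CH2(COO)2^2-] ≈ Ka2.

2.2 × 10^-6 M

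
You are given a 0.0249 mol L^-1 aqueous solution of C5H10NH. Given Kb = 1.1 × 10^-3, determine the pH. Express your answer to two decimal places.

pH = 11.67

C5H10NH + H2O ⇌ C5H10NH2+ + OH-
Kb = [OH-]²/(0.0249 − [OH-]) = 1.1 × 10^-3
The 5% rule fails; solving [OH-]² + Kb·[OH-] − Kb·C₀ = 0 exactly:
[OH-] = [−0.0011 + √(0.0011² + 0.00011)]/2 = 4.71 × 10^-3 M
pOH = −log(4.71 × 10^-3) = 2.33; pH = 14.00 − 2.33 = 11.67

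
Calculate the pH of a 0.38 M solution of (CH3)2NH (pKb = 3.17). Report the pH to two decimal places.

(CH3)2NH + H2O ⇌ (CH3)2NH2+ + OH-
Kb = 10^(−3.17) = 6.76 × 10^-4
From the ICE table, Kb = x²/(0.38 − x) = 6.76 × 10^-4.
Since Kb ≪ C₀, x ≈ √(Kb·C₀) = 1.60 × 10^-2 M.
Check: 4.2% ionized — well under 5%, approximation valid.
pOH = 1.80, so pH = 14.00 − pOH = 12.20

pH = 12.20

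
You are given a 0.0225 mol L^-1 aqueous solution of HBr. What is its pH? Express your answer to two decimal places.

pH = 1.65

HBr is a strong acid and dissociates completely, so [H+] = 0.0225 M.
pH = -log(0.0225) = 1.65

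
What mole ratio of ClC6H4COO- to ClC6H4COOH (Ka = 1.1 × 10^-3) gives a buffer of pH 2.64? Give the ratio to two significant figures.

ratio = 0.48

pKa = -log(1.1 × 10^-3) = 2.959
pH = pKa + log(r) ⇒ log(r) = 2.64 − 2.959 = -0.319
r = [ClC6H4COO-]/[ClC6H4COOH] = 10^(-0.319) = 0.48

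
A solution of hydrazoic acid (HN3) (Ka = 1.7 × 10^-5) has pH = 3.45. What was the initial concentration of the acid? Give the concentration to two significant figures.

[H+] = 10^(-3.45) = 3.55 × 10^-4 M = x
Ka = x²/(C₀ − x) ⇒ C₀ = x + x²/Ka
C₀ = 3.55 × 10^-4 + (3.55 × 10^-4)²/(1.7 × 10^-5) = 7.77 × 10^-3 M

C₀ = 7.8 × 10^-3 M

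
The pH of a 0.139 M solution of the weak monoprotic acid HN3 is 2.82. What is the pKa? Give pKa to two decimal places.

pKa = 4.78

[H+] = 10^(-2.82) = 1.51 × 10^-3 M
At equilibrium [HA] = 0.139 − 1.51 × 10^-3 = 1.37 × 10^-1 M
Ka = [H+][A-]/[HA] = (1.51 × 10^-3)² / 1.37 × 10^-1 = 1.66 × 10^-5
pKa = -log(1.66 × 10^-5) = 4.78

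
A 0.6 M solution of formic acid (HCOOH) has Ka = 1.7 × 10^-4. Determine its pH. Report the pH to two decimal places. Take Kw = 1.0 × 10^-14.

HCOOH ⇌ HCOO- + H+
Ka = [H+]²/(0.6 − [H+]) = 1.7 × 10^-4
Since Ka ≪ C₀, [H+] ≈ √(Ka·C₀) = 1.01 × 10^-2 M.
([H+]/C₀ = 1.7% < 5%, so the approximation holds.)
pH = −log[H+] = −log(1.01 × 10^-2) = 2.00

pH = 2.00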